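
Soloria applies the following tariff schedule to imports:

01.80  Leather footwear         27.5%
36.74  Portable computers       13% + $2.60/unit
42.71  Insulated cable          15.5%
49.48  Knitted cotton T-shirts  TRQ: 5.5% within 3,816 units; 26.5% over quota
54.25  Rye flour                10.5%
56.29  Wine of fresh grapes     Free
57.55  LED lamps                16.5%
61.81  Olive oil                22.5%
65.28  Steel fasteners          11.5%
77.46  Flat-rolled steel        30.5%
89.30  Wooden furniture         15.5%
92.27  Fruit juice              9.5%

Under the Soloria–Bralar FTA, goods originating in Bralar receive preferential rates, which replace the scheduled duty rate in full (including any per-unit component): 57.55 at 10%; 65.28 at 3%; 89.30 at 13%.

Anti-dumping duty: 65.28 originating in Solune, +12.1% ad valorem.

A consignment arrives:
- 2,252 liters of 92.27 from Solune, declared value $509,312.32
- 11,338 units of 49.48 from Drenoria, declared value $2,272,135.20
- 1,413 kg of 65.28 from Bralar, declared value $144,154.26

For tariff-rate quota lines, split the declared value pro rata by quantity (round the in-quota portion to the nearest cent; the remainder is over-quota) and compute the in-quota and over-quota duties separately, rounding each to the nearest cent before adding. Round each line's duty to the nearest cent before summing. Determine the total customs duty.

$494,232.58

Line 1 (92.27, Solune, 2,252 liters, $509,312.32):
Base rate for 92.27 is 9.5%.
Duty = $509,312.32 × 9.5% = $48,384.67.
Line 2 (49.48, Drenoria, 11,338 units, $2,272,135.20):
Code 49.48 is under a tariff-rate quota (threshold 3,816 units). In-quota: 3,816 units at 5.5%; over-quota: 7,522 units at 26.5%.
Pro-rata value split: in-quota = $2,272,135.20 × 3,816/11,338 = $764,726.40; over-quota = $2,272,135.20 − $764,726.40 = $1,507,408.80.
In-quota duty = $764,726.40 × 5.5% = $42,059.95. Over-quota duty = $1,507,408.80 × 26.5% = $399,463.33.
Line duty = $42,059.95 + $399,463.33 = $441,523.28.
Line 3 (65.28, Bralar, 1,413 kg, $144,154.26):
Base rate for 65.28 is 11.5%.
Origin Bralar qualifies under the Soloria–Bralar agreement and 65.28 is covered: preferential rate 3% applies instead.
The additional-duty order on 65.28 targets Solune, not Bralar; it does not apply.
Duty = $144,154.26 × 3% = $4,324.63.
Total = $48,384.67 + $441,523.28 + $4,324.63 = $494,232.58.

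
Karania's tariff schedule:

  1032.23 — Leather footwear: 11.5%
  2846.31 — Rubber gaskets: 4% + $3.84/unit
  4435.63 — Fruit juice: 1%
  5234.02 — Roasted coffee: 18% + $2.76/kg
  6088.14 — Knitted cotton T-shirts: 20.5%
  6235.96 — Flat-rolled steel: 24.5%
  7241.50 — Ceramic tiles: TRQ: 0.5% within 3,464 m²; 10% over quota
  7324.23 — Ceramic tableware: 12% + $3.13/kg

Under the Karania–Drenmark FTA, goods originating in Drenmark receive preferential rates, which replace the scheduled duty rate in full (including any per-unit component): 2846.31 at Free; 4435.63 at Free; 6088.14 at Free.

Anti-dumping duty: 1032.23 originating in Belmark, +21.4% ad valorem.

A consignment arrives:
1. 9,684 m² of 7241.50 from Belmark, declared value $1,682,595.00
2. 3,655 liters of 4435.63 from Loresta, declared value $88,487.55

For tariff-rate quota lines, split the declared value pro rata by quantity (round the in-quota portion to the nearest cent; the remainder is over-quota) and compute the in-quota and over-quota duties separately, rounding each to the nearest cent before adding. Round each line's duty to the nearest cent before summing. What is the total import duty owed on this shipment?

Line 1 (7241.50, Belmark, 9,684 m², $1,682,595.00):
Code 7241.50 is under a tariff-rate quota (threshold 3,464 m²). In-quota: 3,464 m² at 0.5%; over-quota: 6,220 m² at 10%.
Pro-rata value split: in-quota = $1,682,595.00 × 3,464/9,684 = $601,870.00; over-quota = $1,682,595.00 − $601,870.00 = $1,080,725.00.
In-quota duty = $601,870.00 × 0.5% = $3,009.35. Over-quota duty = $1,080,725.00 × 10% = $108,072.50.
Line duty = $3,009.35 + $108,072.50 = $111,081.85.
Line 2 (4435.63, Loresta, 3,655 liters, $88,487.55):
Base rate for 4435.63 is 1%.
4435.63 has an FTA preferential rate, but origin Loresta is not Drenmark; base rate stands.
Duty = $88,487.55 × 1% = $884.88.
Total = $111,081.85 + $884.88 = $111,966.73.

$111,966.73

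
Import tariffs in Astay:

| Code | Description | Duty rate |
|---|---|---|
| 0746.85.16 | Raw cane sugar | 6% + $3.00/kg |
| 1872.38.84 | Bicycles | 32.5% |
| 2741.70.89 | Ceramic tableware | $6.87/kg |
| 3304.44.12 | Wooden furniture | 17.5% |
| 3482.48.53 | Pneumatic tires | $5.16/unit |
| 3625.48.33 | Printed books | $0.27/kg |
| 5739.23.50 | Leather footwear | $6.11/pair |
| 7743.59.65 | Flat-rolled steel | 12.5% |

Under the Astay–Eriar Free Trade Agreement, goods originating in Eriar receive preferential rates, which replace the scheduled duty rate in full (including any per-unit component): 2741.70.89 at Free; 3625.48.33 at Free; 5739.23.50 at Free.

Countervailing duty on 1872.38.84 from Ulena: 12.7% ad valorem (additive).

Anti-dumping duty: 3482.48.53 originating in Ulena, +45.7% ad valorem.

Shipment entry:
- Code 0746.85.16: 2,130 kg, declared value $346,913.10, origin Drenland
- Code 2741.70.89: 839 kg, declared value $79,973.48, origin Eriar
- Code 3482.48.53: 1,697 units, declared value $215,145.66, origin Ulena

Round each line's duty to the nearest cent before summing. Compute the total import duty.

$134,282.88

Line 1 (0746.85.16, Drenland, 2,130 kg, $346,913.10):
Base rate for 0746.85.16 is 6% + $3.00/kg.
Duty = $346,913.10 × 6% + 2,130 × $3.00 = $27,204.79.
Line 2 (2741.70.89, Eriar, 839 kg, $79,973.48):
Base rate for 2741.70.89 is $6.87/kg.
Origin Eriar qualifies under the Astay–Eriar agreement and 2741.70.89 is covered: preferential rate Free applies instead.
Duty = $79,973.48 × 0% = $0.00.
Line 3 (3482.48.53, Ulena, 1,697 units, $215,145.66):
Base rate for 3482.48.53 is $5.16/unit.
Additional duty on 3482.48.53 from Ulena: +45.7% ad valorem. Applied ad valorem rate = 45.7%.
Duty = $215,145.66 × 45.7% + 1,697 × $5.16 = $107,078.09.
Total = $27,204.79 + $0.00 + $107,078.09 = $134,282.88.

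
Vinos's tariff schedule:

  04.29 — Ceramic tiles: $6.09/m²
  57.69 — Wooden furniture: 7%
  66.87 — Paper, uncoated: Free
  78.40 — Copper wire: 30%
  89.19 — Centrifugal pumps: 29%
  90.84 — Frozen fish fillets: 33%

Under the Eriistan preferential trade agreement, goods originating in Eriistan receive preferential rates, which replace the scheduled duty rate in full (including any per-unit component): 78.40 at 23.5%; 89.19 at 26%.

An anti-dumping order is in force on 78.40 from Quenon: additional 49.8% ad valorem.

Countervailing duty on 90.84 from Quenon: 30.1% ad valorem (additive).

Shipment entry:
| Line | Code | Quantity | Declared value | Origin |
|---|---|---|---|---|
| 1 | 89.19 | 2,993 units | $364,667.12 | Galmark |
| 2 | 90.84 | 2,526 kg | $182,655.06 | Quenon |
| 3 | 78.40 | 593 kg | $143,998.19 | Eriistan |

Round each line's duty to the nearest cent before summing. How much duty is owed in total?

Line 1 (89.19, Galmark, 2,993 units, $364,667.12):
Base rate for 89.19 is 29%.
89.19 has an FTA preferential rate, but origin Galmark is not Eriistan; base rate stands.
Duty = $364,667.12 × 29% = $105,753.46.
Line 2 (90.84, Quenon, 2,526 kg, $182,655.06):
Base rate for 90.84 is 33%.
Additional duty on 90.84 from Quenon: +30.1%. Applied ad valorem rate: 33% + 30.1% = 63.1%.
Duty = $182,655.06 × 63.1% = $115,255.34.
Line 3 (78.40, Eriistan, 593 kg, $143,998.19):
Base rate for 78.40 is 30%.
Origin Eriistan qualifies under the Vinos–Eriistan agreement and 78.40 is covered: preferential rate 23.5% applies instead.
The additional-duty order on 78.40 targets Quenon, not Eriistan; it does not apply.
Duty = $143,998.19 × 23.5% = $33,839.57.
Total = $105,753.46 + $115,255.34 + $33,839.57 = $254,848.37.

$254,848.37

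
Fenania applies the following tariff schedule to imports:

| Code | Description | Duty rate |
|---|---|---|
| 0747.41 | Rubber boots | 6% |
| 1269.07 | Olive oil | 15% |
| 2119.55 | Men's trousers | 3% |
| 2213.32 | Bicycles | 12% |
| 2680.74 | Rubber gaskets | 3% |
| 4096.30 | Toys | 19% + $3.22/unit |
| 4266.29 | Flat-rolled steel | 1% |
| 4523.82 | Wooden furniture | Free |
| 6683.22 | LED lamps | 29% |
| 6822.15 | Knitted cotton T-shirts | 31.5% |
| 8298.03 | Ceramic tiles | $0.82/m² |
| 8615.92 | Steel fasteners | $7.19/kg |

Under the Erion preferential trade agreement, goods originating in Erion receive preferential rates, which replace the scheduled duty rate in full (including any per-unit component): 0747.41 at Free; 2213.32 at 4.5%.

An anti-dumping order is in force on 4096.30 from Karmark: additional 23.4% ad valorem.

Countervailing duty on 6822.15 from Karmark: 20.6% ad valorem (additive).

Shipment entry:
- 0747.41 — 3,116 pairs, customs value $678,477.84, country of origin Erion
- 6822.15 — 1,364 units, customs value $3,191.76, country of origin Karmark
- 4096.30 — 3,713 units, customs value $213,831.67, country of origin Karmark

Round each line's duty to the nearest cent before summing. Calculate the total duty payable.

Line 1 (0747.41, Erion, 3,116 pairs, $678,477.84):
Base rate for 0747.41 is 6%.
Origin Erion qualifies under the Fenania–Erion agreement and 0747.41 is covered: preferential rate Free applies instead.
Duty = $678,477.84 × 0% = $0.00.
Line 2 (6822.15, Karmark, 1,364 units, $3,191.76):
Base rate for 6822.15 is 31.5%.
Additional duty on 6822.15 from Karmark: +20.6%. Applied ad valorem rate: 31.5% + 20.6% = 52.1%.
Duty = $3,191.76 × 52.1% = $1,662.91.
Line 3 (4096.30, Karmark, 3,713 units, $213,831.67):
Base rate for 4096.30 is 19% + $3.22/unit.
Additional duty on 4096.30 from Karmark: +23.4%. Applied ad valorem rate: 19% + 23.4% = 42.4%.
Duty = $213,831.67 × 42.4% + 3,713 × $3.22 = $102,620.49.
Total = $0.00 + $1,662.91 + $102,620.49 = $104,283.40.

$104,283.40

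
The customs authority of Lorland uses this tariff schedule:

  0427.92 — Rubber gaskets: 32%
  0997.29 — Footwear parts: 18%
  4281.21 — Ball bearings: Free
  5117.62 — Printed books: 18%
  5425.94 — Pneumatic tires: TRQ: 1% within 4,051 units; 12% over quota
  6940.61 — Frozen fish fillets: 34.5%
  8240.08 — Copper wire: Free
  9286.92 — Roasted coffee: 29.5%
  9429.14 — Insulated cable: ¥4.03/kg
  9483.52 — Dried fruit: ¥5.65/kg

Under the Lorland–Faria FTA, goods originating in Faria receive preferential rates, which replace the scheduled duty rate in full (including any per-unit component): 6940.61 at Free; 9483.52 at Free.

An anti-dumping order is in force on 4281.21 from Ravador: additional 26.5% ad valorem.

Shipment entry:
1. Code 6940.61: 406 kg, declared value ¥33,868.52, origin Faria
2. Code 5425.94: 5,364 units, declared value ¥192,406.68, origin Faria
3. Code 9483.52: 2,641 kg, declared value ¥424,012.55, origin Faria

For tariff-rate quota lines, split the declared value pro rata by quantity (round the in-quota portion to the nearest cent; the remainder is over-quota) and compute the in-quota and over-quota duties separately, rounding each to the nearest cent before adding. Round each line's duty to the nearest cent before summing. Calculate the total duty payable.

¥7,104.77

Line 1 (6940.61, Faria, 406 kg, ¥33,868.52):
Base rate for 6940.61 is 34.5%.
Origin Faria qualifies under the Lorland–Faria agreement and 6940.61 is covered: preferential rate Free applies instead.
Duty = ¥33,868.52 × 0% = ¥0.00.
Line 2 (5425.94, Faria, 5,364 units, ¥192,406.68):
Code 5425.94 is under a tariff-rate quota (threshold 4,051 units). In-quota: 4,051 units at 1%; over-quota: 1,313 units at 12%.
Pro-rata value split: in-quota = ¥192,406.68 × 4,051/5,364 = ¥145,309.37; over-quota = ¥192,406.68 − ¥145,309.37 = ¥47,097.31.
In-quota duty = ¥145,309.37 × 1% = ¥1,453.09. Over-quota duty = ¥47,097.31 × 12% = ¥5,651.68.
Line duty = ¥1,453.09 + ¥5,651.68 = ¥7,104.77.
Line 3 (9483.52, Faria, 2,641 kg, ¥424,012.55):
Base rate for 9483.52 is ¥5.65/kg.
Origin Faria qualifies under the Lorland–Faria agreement and 9483.52 is covered: preferential rate Free applies instead.
Duty = ¥424,012.55 × 0% = ¥0.00.
Total = ¥0.00 + ¥7,104.77 + ¥0.00 = ¥7,104.77.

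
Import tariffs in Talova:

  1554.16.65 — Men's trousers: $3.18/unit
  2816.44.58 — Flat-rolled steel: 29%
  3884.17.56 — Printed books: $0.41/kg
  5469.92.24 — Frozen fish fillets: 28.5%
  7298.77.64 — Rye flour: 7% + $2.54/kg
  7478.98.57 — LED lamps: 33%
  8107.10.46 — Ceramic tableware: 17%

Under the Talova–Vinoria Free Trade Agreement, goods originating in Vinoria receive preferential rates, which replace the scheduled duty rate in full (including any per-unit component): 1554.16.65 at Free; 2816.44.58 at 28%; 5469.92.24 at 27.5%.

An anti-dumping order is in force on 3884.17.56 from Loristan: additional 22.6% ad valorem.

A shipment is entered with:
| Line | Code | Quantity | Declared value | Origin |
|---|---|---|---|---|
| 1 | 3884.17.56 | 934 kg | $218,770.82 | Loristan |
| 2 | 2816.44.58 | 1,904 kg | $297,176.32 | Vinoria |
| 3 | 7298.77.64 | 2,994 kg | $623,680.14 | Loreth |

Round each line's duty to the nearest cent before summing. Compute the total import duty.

$184,296.89

Line 1 (3884.17.56, Loristan, 934 kg, $218,770.82):
Base rate for 3884.17.56 is $0.41/kg.
Additional duty on 3884.17.56 from Loristan: +22.6% ad valorem. Applied ad valorem rate = 22.6%.
Duty = $218,770.82 × 22.6% + 934 × $0.41 = $49,825.15.
Line 2 (2816.44.58, Vinoria, 1,904 kg, $297,176.32):
Base rate for 2816.44.58 is 29%.
Origin Vinoria qualifies under the Talova–Vinoria agreement and 2816.44.58 is covered: preferential rate 28% applies instead.
Duty = $297,176.32 × 28% = $83,209.37.
Line 3 (7298.77.64, Loreth, 2,994 kg, $623,680.14):
Base rate for 7298.77.64 is 7% + $2.54/kg.
Duty = $623,680.14 × 7% + 2,994 × $2.54 = $51,262.37.
Total = $49,825.15 + $83,209.37 + $51,262.37 = $184,296.89.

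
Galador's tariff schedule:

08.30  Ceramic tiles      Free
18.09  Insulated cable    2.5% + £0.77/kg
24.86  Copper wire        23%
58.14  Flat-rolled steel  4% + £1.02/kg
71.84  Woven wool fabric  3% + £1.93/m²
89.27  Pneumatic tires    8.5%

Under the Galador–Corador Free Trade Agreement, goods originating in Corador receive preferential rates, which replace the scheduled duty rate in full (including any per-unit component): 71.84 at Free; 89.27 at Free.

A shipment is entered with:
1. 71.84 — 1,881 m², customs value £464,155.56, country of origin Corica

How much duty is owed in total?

Line 1 (71.84, Corica, 1,881 m², £464,155.56):
Base rate for 71.84 is 3% + £1.93/m².
71.84 has an FTA preferential rate, but origin Corica is not Corador; base rate stands.
Duty = £464,155.56 × 3% + 1,881 × £1.93 = £17,555.00.

£17,555.00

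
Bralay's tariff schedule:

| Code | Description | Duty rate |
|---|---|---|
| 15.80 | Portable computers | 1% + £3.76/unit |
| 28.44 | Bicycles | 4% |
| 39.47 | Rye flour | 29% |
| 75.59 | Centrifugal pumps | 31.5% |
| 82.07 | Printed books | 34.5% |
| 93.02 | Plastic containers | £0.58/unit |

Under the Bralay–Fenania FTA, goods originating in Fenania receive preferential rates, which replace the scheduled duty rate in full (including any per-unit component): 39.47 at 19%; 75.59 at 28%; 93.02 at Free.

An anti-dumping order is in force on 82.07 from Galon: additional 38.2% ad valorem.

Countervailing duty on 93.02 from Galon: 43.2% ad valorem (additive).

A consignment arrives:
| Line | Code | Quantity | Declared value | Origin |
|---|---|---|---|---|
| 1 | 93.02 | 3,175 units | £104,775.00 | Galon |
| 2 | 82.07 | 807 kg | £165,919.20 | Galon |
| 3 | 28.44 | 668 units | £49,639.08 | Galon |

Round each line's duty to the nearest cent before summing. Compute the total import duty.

Line 1 (93.02, Galon, 3,175 units, £104,775.00):
Base rate for 93.02 is £0.58/unit.
93.02 has an FTA preferential rate, but origin Galon is not Fenania; base rate stands.
Additional duty on 93.02 from Galon: +43.2% ad valorem. Applied ad valorem rate = 43.2%.
Duty = £104,775.00 × 43.2% + 3,175 × £0.58 = £47,104.30.
Line 2 (82.07, Galon, 807 kg, £165,919.20):
Base rate for 82.07 is 34.5%.
Additional duty on 82.07 from Galon: +38.2%. Applied ad valorem rate: 34.5% + 38.2% = 72.7%.
Duty = £165,919.20 × 72.7% = £120,623.26.
Line 3 (28.44, Galon, 668 units, £49,639.08):
Base rate for 28.44 is 4%.
Duty = £49,639.08 × 4% = £1,985.56.
Total = £47,104.30 + £120,623.26 + £1,985.56 = £169,713.12.

£169,713.12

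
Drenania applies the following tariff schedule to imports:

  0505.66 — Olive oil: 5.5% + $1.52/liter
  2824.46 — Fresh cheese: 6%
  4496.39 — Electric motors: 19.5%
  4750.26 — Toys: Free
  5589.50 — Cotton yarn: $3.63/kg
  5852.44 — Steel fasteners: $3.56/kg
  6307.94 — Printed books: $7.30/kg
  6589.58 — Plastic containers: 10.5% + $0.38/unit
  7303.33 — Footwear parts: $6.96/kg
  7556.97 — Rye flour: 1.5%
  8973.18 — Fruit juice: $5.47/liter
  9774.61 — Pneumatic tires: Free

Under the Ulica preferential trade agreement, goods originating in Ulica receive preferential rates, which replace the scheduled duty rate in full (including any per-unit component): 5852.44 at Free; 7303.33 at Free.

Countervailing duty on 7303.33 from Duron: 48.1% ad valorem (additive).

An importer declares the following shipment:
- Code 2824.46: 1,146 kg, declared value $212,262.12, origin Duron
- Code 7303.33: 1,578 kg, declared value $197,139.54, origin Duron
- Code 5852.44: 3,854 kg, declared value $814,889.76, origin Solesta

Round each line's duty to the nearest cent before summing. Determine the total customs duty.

$132,262.97

Line 1 (2824.46, Duron, 1,146 kg, $212,262.12):
Base rate for 2824.46 is 6%.
Duty = $212,262.12 × 6% = $12,735.73.
Line 2 (7303.33, Duron, 1,578 kg, $197,139.54):
Base rate for 7303.33 is $6.96/kg.
7303.33 has an FTA preferential rate, but origin Duron is not Ulica; base rate stands.
Additional duty on 7303.33 from Duron: +48.1% ad valorem. Applied ad valorem rate = 48.1%.
Duty = $197,139.54 × 48.1% + 1,578 × $6.96 = $105,807.00.
Line 3 (5852.44, Solesta, 3,854 kg, $814,889.76):
Base rate for 5852.44 is $3.56/kg.
5852.44 has an FTA preferential rate, but origin Solesta is not Ulica; base rate stands.
Duty = 3,854 × $3.56 = $13,720.24.
Total = $12,735.73 + $105,807.00 + $13,720.24 = $132,262.97.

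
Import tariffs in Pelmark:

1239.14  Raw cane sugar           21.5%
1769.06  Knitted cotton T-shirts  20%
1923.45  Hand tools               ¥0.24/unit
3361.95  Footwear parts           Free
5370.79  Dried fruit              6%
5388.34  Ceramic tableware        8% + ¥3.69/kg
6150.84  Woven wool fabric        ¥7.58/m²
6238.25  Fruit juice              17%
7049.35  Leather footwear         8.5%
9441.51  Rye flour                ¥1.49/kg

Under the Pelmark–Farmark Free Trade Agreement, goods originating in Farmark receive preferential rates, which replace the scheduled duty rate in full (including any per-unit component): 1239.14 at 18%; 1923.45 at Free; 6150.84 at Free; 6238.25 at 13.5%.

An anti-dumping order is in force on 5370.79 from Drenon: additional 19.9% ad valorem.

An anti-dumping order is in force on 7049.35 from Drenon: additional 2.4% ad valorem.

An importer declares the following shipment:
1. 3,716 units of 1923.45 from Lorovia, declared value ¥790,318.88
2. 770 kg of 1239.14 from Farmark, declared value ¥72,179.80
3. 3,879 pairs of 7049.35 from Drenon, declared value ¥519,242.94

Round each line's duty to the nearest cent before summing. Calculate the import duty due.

¥70,481.68

Line 1 (1923.45, Lorovia, 3,716 units, ¥790,318.88):
Base rate for 1923.45 is ¥0.24/unit.
1923.45 has an FTA preferential rate, but origin Lorovia is not Farmark; base rate stands.
Duty = 3,716 × ¥0.24 = ¥891.84.
Line 2 (1239.14, Farmark, 770 kg, ¥72,179.80):
Base rate for 1239.14 is 21.5%.
Origin Farmark qualifies under the Pelmark–Farmark agreement and 1239.14 is covered: preferential rate 18% applies instead.
Duty = ¥72,179.80 × 18% = ¥12,992.36.
Line 3 (7049.35, Drenon, 3,879 pairs, ¥519,242.94):
Base rate for 7049.35 is 8.5%.
Additional duty on 7049.35 from Drenon: +2.4%. Applied ad valorem rate: 8.5% + 2.4% = 10.9%.
Duty = ¥519,242.94 × 10.9% = ¥56,597.48.
Total = ¥891.84 + ¥12,992.36 + ¥56,597.48 = ¥70,481.68.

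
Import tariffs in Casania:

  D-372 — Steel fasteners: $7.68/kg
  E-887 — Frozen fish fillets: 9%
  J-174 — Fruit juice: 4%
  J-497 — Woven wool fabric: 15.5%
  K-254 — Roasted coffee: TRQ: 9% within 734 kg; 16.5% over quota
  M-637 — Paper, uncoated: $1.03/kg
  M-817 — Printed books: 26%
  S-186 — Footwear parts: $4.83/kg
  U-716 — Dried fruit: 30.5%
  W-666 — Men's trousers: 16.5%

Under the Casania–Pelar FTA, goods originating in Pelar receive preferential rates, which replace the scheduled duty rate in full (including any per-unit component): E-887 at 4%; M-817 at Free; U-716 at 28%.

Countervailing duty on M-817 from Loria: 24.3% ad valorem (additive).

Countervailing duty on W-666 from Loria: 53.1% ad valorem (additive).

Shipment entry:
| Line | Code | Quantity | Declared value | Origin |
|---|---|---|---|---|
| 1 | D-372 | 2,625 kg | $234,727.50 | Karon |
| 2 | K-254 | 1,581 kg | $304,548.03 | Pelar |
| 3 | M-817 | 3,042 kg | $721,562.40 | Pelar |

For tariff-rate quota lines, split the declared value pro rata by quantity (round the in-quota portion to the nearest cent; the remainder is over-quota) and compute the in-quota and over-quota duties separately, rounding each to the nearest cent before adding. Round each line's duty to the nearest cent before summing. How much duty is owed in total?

Line 1 (D-372, Karon, 2,625 kg, $234,727.50):
Base rate for D-372 is $7.68/kg.
Duty = 2,625 × $7.68 = $20,160.00.
Line 2 (K-254, Pelar, 1,581 kg, $304,548.03):
Code K-254 is under a tariff-rate quota (threshold 734 kg). In-quota: 734 kg at 9%; over-quota: 847 kg at 16.5%.
Pro-rata value split: in-quota = $304,548.03 × 734/1,581 = $141,390.42; over-quota = $304,548.03 − $141,390.42 = $163,157.61.
In-quota duty = $141,390.42 × 9% = $12,725.14. Over-quota duty = $163,157.61 × 16.5% = $26,921.01.
Line duty = $12,725.14 + $26,921.01 = $39,646.15.
Line 3 (M-817, Pelar, 3,042 kg, $721,562.40):
Base rate for M-817 is 26%.
Origin Pelar qualifies under the Casania–Pelar agreement and M-817 is covered: preferential rate Free applies instead.
The additional-duty order on M-817 targets Loria, not Pelar; it does not apply.
Duty = $721,562.40 × 0% = $0.00.
Total = $20,160.00 + $39,646.15 + $0.00 = $59,806.15.

$59,806.15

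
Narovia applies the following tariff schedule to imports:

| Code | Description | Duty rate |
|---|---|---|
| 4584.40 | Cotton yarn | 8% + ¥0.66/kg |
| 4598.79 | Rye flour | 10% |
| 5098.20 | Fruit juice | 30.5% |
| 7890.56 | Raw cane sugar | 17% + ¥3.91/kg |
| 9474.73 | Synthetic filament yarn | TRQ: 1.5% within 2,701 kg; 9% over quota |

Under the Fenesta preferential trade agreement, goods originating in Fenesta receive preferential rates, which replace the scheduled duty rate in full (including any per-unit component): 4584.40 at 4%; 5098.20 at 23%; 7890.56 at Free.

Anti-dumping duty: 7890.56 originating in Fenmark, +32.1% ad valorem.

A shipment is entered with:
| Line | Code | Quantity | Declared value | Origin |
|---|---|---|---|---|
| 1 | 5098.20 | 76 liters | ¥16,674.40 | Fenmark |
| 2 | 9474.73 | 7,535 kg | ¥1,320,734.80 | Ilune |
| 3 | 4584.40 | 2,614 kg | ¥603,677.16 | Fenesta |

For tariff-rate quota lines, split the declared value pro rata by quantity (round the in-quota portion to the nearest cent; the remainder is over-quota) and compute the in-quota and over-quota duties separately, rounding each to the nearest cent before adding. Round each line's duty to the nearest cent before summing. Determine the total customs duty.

Line 1 (5098.20, Fenmark, 76 liters, ¥16,674.40):
Base rate for 5098.20 is 30.5%.
5098.20 has an FTA preferential rate, but origin Fenmark is not Fenesta; base rate stands.
Duty = ¥16,674.40 × 30.5% = ¥5,085.69.
Line 2 (9474.73, Ilune, 7,535 kg, ¥1,320,734.80):
Code 9474.73 is under a tariff-rate quota (threshold 2,701 kg). In-quota: 2,701 kg at 1.5%; over-quota: 4,834 kg at 9%.
Pro-rata value split: in-quota = ¥1,320,734.80 × 2,701/7,535 = ¥473,431.28; over-quota = ¥1,320,734.80 − ¥473,431.28 = ¥847,303.52.
In-quota duty = ¥473,431.28 × 1.5% = ¥7,101.47. Over-quota duty = ¥847,303.52 × 9% = ¥76,257.32.
Line duty = ¥7,101.47 + ¥76,257.32 = ¥83,358.79.
Line 3 (4584.40, Fenesta, 2,614 kg, ¥603,677.16):
Base rate for 4584.40 is 8% + ¥0.66/kg.
Origin Fenesta qualifies under the Narovia–Fenesta agreement and 4584.40 is covered: preferential rate 4% applies instead.
Duty = ¥603,677.16 × 4% = ¥24,147.09.
Total = ¥5,085.69 + ¥83,358.79 + ¥24,147.09 = ¥112,591.57.

¥112,591.57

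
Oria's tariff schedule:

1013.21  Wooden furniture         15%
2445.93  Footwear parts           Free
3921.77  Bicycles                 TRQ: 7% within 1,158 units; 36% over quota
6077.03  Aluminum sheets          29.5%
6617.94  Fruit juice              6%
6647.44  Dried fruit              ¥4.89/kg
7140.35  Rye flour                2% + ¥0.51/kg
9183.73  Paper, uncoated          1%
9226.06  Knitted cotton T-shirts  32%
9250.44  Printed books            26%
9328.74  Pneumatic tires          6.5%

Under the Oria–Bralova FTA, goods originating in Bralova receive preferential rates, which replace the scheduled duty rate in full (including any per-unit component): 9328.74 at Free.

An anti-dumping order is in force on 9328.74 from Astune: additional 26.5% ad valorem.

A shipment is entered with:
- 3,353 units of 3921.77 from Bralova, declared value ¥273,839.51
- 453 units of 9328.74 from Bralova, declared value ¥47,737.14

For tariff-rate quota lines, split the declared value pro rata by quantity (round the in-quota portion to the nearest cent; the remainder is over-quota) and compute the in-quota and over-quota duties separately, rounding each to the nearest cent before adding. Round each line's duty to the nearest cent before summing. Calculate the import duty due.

Line 1 (3921.77, Bralova, 3,353 units, ¥273,839.51):
Code 3921.77 is under a tariff-rate quota (threshold 1,158 units). In-quota: 1,158 units at 7%; over-quota: 2,195 units at 36%.
Pro-rata value split: in-quota = ¥273,839.51 × 1,158/3,353 = ¥94,573.86; over-quota = ¥273,839.51 − ¥94,573.86 = ¥179,265.65.
In-quota duty = ¥94,573.86 × 7% = ¥6,620.17. Over-quota duty = ¥179,265.65 × 36% = ¥64,535.63.
Line duty = ¥6,620.17 + ¥64,535.63 = ¥71,155.80.
Line 2 (9328.74, Bralova, 453 units, ¥47,737.14):
Base rate for 9328.74 is 6.5%.
Origin Bralova qualifies under the Oria–Bralova agreement and 9328.74 is covered: preferential rate Free applies instead.
The additional-duty order on 9328.74 targets Astune, not Bralova; it does not apply.
Duty = ¥47,737.14 × 0% = ¥0.00.
Total = ¥71,155.80 + ¥0.00 = ¥71,155.80.

¥71,155.80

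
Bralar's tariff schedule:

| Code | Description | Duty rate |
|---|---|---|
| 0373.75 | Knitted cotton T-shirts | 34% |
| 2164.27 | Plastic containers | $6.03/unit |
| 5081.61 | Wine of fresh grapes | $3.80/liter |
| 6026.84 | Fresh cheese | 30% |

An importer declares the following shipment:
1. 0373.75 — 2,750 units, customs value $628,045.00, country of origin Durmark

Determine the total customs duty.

$213,535.30

Line 1 (0373.75, Durmark, 2,750 units, $628,045.00):
Base rate for 0373.75 is 34%.
Duty = $628,045.00 × 34% = $213,535.30.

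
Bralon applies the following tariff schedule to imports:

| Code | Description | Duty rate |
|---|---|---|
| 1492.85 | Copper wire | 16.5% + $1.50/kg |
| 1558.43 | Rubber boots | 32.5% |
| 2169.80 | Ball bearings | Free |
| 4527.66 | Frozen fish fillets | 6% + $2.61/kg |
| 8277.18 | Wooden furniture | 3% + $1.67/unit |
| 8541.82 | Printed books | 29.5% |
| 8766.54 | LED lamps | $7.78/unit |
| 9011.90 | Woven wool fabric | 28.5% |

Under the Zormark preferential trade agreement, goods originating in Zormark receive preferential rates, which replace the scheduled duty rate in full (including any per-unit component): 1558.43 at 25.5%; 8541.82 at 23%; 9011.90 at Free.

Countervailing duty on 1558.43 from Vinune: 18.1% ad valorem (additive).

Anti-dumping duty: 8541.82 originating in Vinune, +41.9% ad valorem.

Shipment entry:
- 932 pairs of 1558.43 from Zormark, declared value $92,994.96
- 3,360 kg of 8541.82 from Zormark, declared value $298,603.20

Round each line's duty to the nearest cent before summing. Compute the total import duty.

$92,392.45

Line 1 (1558.43, Zormark, 932 pairs, $92,994.96):
Base rate for 1558.43 is 32.5%.
Origin Zormark qualifies under the Bralon–Zormark agreement and 1558.43 is covered: preferential rate 25.5% applies instead.
The additional-duty order on 1558.43 targets Vinune, not Zormark; it does not apply.
Duty = $92,994.96 × 25.5% = $23,713.71.
Line 2 (8541.82, Zormark, 3,360 kg, $298,603.20):
Base rate for 8541.82 is 29.5%.
Origin Zormark qualifies under the Bralon–Zormark agreement and 8541.82 is covered: preferential rate 23% applies instead.
The additional-duty order on 8541.82 targets Vinune, not Zormark; it does not apply.
Duty = $298,603.20 × 23% = $68,678.74.
Total = $23,713.71 + $68,678.74 = $92,392.45.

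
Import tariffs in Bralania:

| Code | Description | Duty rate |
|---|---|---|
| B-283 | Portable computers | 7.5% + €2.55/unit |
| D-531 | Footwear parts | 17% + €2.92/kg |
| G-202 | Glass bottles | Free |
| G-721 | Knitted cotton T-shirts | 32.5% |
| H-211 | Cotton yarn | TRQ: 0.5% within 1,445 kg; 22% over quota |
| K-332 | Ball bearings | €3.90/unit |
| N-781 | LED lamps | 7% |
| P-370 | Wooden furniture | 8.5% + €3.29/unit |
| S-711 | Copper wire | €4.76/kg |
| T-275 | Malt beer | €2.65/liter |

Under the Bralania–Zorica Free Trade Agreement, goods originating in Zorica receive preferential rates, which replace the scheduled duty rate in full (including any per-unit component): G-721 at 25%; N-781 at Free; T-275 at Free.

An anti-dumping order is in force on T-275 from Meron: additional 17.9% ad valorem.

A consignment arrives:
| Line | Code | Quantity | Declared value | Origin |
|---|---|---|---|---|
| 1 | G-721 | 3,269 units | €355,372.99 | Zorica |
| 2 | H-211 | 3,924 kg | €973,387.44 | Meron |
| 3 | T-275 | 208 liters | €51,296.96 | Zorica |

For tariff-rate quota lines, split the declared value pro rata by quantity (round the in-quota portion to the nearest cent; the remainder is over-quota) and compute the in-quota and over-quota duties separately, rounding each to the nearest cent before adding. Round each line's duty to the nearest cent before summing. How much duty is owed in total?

€225,922.44

Line 1 (G-721, Zorica, 3,269 units, €355,372.99):
Base rate for G-721 is 32.5%.
Origin Zorica qualifies under the Bralania–Zorica agreement and G-721 is covered: preferential rate 25% applies instead.
Duty = €355,372.99 × 25% = €88,843.25.
Line 2 (H-211, Meron, 3,924 kg, €973,387.44):
Code H-211 is under a tariff-rate quota (threshold 1,445 kg). In-quota: 1,445 kg at 0.5%; over-quota: 2,479 kg at 22%.
Pro-rata value split: in-quota = €973,387.44 × 1,445/3,924 = €358,446.70; over-quota = €973,387.44 − €358,446.70 = €614,940.74.
In-quota duty = €358,446.70 × 0.5% = €1,792.23. Over-quota duty = €614,940.74 × 22% = €135,286.96.
Line duty = €1,792.23 + €135,286.96 = €137,079.19.
Line 3 (T-275, Zorica, 208 liters, €51,296.96):
Base rate for T-275 is €2.65/liter.
Origin Zorica qualifies under the Bralania–Zorica agreement and T-275 is covered: preferential rate Free applies instead.
The additional-duty order on T-275 targets Meron, not Zorica; it does not apply.
Duty = €51,296.96 × 0% = €0.00.
Total = €88,843.25 + €137,079.19 + €0.00 = €225,922.44.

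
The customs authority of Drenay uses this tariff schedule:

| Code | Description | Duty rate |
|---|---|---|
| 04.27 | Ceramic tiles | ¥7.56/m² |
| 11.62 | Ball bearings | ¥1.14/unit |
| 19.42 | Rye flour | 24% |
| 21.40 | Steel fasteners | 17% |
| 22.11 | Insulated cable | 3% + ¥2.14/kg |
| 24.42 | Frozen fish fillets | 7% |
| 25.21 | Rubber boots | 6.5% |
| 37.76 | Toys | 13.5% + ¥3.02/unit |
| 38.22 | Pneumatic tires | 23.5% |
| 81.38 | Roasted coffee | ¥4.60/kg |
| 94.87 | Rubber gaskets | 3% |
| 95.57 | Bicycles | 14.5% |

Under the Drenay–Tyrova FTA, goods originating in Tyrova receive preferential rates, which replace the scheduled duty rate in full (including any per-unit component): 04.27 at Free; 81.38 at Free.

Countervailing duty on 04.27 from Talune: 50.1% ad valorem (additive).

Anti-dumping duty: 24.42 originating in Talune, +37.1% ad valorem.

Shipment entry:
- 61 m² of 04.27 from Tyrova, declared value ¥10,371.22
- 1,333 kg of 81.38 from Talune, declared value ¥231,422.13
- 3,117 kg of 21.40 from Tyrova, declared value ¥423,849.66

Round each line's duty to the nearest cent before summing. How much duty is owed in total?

¥78,186.24

Line 1 (04.27, Tyrova, 61 m², ¥10,371.22):
Base rate for 04.27 is ¥7.56/m².
Origin Tyrova qualifies under the Drenay–Tyrova agreement and 04.27 is covered: preferential rate Free applies instead.
The additional-duty order on 04.27 targets Talune, not Tyrova; it does not apply.
Duty = ¥10,371.22 × 0% = ¥0.00.
Line 2 (81.38, Talune, 1,333 kg, ¥231,422.13):
Base rate for 81.38 is ¥4.60/kg.
81.38 has an FTA preferential rate, but origin Talune is not Tyrova; base rate stands.
Duty = 1,333 × ¥4.60 = ¥6,131.80.
Line 3 (21.40, Tyrova, 3,117 kg, ¥423,849.66):
Base rate for 21.40 is 17%.
Origin Tyrova is the FTA partner but 21.40 is not on the preference list; base rate stands.
Duty = ¥423,849.66 × 17% = ¥72,054.44.
Total = ¥0.00 + ¥6,131.80 + ¥72,054.44 = ¥78,186.24.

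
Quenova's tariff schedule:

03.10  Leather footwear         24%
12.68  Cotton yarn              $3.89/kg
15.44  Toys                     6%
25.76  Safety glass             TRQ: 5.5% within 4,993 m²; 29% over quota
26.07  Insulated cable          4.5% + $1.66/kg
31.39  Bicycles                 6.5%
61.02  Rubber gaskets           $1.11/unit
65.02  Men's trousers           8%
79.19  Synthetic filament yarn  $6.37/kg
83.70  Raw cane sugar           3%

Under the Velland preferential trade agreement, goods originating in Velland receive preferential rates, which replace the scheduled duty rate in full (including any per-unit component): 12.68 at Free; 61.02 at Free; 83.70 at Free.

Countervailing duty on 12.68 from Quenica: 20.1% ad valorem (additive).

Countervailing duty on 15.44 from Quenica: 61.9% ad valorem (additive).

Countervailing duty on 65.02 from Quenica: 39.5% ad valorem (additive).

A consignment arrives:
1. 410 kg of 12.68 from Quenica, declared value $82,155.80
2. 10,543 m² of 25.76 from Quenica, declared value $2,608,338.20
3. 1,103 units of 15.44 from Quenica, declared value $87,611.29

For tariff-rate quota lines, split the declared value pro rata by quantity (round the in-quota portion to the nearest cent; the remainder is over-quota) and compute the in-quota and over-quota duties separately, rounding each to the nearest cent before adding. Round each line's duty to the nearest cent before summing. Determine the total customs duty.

$543,726.34

Line 1 (12.68, Quenica, 410 kg, $82,155.80):
Base rate for 12.68 is $3.89/kg.
12.68 has an FTA preferential rate, but origin Quenica is not Velland; base rate stands.
Additional duty on 12.68 from Quenica: +20.1% ad valorem. Applied ad valorem rate = 20.1%.
Duty = $82,155.80 × 20.1% + 410 × $3.89 = $18,108.22.
Line 2 (25.76, Quenica, 10,543 m², $2,608,338.20):
Code 25.76 is under a tariff-rate quota (threshold 4,993 m²). In-quota: 4,993 m² at 5.5%; over-quota: 5,550 m² at 29%.
Pro-rata value split: in-quota = $2,608,338.20 × 4,993/10,543 = $1,235,268.20; over-quota = $2,608,338.20 − $1,235,268.20 = $1,373,070.00.
In-quota duty = $1,235,268.20 × 5.5% = $67,939.75. Over-quota duty = $1,373,070.00 × 29% = $398,190.30.
Line duty = $67,939.75 + $398,190.30 = $466,130.05.
Line 3 (15.44, Quenica, 1,103 units, $87,611.29):
Base rate for 15.44 is 6%.
Additional duty on 15.44 from Quenica: +61.9%. Applied ad valorem rate: 6% + 61.9% = 67.9%.
Duty = $87,611.29 × 67.9% = $59,488.07.
Total = $18,108.22 + $466,130.05 + $59,488.07 = $543,726.34.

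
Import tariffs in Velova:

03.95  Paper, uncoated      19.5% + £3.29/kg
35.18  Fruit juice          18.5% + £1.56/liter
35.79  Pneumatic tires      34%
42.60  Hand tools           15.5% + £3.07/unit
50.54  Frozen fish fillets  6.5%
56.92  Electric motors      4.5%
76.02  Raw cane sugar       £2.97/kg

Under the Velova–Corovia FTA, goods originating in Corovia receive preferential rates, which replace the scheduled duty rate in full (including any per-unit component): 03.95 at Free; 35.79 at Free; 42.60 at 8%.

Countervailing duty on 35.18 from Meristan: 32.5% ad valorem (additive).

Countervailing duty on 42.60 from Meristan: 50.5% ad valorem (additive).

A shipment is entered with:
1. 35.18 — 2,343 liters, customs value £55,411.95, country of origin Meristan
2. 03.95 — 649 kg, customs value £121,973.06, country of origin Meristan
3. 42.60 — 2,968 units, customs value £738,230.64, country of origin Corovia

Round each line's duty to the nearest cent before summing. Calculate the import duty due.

Line 1 (35.18, Meristan, 2,343 liters, £55,411.95):
Base rate for 35.18 is 18.5% + £1.56/liter.
Additional duty on 35.18 from Meristan: +32.5%. Applied ad valorem rate: 18.5% + 32.5% = 51%.
Duty = £55,411.95 × 51% + 2,343 × £1.56 = £31,915.17.
Line 2 (03.95, Meristan, 649 kg, £121,973.06):
Base rate for 03.95 is 19.5% + £3.29/kg.
03.95 has an FTA preferential rate, but origin Meristan is not Corovia; base rate stands.
Duty = £121,973.06 × 19.5% + 649 × £3.29 = £25,919.96.
Line 3 (42.60, Corovia, 2,968 units, £738,230.64):
Base rate for 42.60 is 15.5% + £3.07/unit.
Origin Corovia qualifies under the Velova–Corovia agreement and 42.60 is covered: preferential rate 8% applies instead.
The additional-duty order on 42.60 targets Meristan, not Corovia; it does not apply.
Duty = £738,230.64 × 8% = £59,058.45.
Total = £31,915.17 + £25,919.96 + £59,058.45 = £116,893.58.

£116,893.58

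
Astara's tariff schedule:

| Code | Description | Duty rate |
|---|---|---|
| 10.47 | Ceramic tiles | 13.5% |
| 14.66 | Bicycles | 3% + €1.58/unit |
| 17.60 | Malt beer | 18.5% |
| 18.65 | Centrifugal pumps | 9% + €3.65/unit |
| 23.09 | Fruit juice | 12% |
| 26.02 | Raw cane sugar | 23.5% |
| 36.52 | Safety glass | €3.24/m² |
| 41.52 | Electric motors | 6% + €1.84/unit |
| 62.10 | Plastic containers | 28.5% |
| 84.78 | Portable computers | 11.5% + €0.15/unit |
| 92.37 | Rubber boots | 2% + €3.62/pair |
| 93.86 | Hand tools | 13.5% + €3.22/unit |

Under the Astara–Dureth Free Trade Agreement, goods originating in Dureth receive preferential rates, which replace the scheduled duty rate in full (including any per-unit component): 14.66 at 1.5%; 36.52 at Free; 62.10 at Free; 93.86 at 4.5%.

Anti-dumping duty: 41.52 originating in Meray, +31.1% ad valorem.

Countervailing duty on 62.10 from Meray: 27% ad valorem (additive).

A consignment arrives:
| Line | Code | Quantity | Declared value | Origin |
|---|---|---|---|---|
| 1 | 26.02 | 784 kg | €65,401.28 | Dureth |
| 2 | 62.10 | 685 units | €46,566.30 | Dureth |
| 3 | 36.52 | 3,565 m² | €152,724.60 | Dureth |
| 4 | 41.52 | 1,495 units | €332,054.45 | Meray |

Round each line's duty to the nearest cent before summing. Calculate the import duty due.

€141,312.30

Line 1 (26.02, Dureth, 784 kg, €65,401.28):
Base rate for 26.02 is 23.5%.
Origin Dureth is the FTA partner but 26.02 is not on the preference list; base rate stands.
Duty = €65,401.28 × 23.5% = €15,369.30.
Line 2 (62.10, Dureth, 685 units, €46,566.30):
Base rate for 62.10 is 28.5%.
Origin Dureth qualifies under the Astara–Dureth agreement and 62.10 is covered: preferential rate Free applies instead.
The additional-duty order on 62.10 targets Meray, not Dureth; it does not apply.
Duty = €46,566.30 × 0% = €0.00.
Line 3 (36.52, Dureth, 3,565 m², €152,724.60):
Base rate for 36.52 is €3.24/m².
Origin Dureth qualifies under the Astara–Dureth agreement and 36.52 is covered: preferential rate Free applies instead.
Duty = €152,724.60 × 0% = €0.00.
Line 4 (41.52, Meray, 1,495 units, €332,054.45):
Base rate for 41.52 is 6% + €1.84/unit.
Additional duty on 41.52 from Meray: +31.1%. Applied ad valorem rate: 6% + 31.1% = 37.1%.
Duty = €332,054.45 × 37.1% + 1,495 × €1.84 = €125,943.00.
Total = €15,369.30 + €0.00 + €0.00 + €125,943.00 = €141,312.30.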